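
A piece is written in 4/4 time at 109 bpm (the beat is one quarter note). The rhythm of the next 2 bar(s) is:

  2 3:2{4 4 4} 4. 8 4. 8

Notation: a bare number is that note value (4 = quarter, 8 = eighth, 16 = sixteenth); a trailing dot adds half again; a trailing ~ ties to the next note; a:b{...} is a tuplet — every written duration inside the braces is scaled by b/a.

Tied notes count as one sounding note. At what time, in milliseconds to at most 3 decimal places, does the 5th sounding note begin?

note 5 onset = 4b = 2201.835ms

1. 0.0ms @ 0 + 1100.917ms (2)
2. 1100.917ms @ 2 + 366.972ms (2/3)
3. 1467.89ms @ 8/3 + 366.972ms (2/3)
4. 1834.862ms @ 10/3 + 366.972ms (2/3)
5. 2201.835ms @ 4 + 825.688ms (3/2)
6. 3027.523ms @ 11/2 + 275.229ms (1/2)
7. 3302.752ms @ 6 + 825.688ms (3/2)
8. 4128.44ms @ 15/2 + 275.229ms (1/2)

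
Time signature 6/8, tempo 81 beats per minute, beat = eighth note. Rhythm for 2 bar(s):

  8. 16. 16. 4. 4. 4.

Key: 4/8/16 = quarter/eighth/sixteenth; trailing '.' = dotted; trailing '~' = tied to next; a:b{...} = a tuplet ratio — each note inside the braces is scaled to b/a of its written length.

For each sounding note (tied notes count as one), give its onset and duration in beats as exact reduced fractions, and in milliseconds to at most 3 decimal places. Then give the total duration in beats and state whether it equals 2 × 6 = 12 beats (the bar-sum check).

1) 0.0ms=0b +1111.111ms=3/2b
2) 1111.111ms=3/2b +555.556ms=3/4b
3) 1666.667ms=9/4b +555.556ms=3/4b
4) 2222.222ms=3b +2222.222ms=3b
5) 4444.444ms=6b +2222.222ms=3b
6) 6666.667ms=9b +2222.222ms=3b
Σ=12b of 12 (81bpm 6/8) — PASS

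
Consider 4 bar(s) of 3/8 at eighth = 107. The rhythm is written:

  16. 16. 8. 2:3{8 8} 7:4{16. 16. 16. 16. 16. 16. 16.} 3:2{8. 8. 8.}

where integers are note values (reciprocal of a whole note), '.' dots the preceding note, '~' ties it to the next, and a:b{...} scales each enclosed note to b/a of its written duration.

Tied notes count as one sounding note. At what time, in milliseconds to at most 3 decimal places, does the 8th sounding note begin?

note 8 onset = 48/7b = 3845.127ms

1. 0.0ms @ 0 + 420.561ms (3/4)
2. 420.561ms @ 3/4 + 420.561ms (3/4)
3. 841.121ms @ 3/2 + 841.121ms (3/2)
4. 1682.243ms @ 3 + 841.121ms (3/2)
5. 2523.364ms @ 9/2 + 841.121ms (3/2)
6. 3364.486ms @ 6 + 240.32ms (3/7)
7. 3604.806ms @ 45/7 + 240.32ms (3/7)
8. 3845.127ms @ 48/7 + 240.32ms (3/7)
9. 4085.447ms @ 51/7 + 240.32ms (3/7)
10. 4325.768ms @ 54/7 + 240.32ms (3/7)
11. 4566.088ms @ 57/7 + 240.32ms (3/7)
12. 4806.409ms @ 60/7 + 240.32ms (3/7)
13. 5046.729ms @ 9 + 560.748ms (1)
14. 5607.477ms @ 10 + 560.748ms (1)
15. 6168.224ms @ 11 + 560.748ms (1)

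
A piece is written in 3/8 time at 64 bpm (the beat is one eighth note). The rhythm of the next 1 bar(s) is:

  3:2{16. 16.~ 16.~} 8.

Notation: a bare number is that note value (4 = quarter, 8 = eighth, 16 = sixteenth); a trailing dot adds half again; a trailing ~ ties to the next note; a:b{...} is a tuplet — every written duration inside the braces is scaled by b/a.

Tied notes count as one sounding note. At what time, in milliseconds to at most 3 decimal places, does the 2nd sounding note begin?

1. 0.0ms @ 0 + 468.75ms (1/2)
2. 468.75ms @ 1/2 + 2343.75ms (5/2)

note 2 onset = 1/2b = 468.75ms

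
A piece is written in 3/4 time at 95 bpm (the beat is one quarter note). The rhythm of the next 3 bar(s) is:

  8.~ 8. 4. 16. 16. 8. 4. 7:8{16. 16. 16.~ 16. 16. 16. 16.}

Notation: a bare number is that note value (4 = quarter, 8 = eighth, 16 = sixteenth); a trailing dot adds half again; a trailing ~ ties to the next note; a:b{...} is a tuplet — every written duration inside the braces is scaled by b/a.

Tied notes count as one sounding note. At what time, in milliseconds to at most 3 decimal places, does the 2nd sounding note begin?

note 2 onset = 3/2b = 947.368ms

1. 0.0ms @ 0 + 947.368ms (3/2)
2. 947.368ms @ 3/2 + 947.368ms (3/2)
3. 1894.737ms @ 3 + 236.842ms (3/8)
4. 2131.579ms @ 27/8 + 236.842ms (3/8)
5. 2368.421ms @ 15/4 + 473.684ms (3/4)
6. 2842.105ms @ 9/2 + 947.368ms (3/2)
7. 3789.474ms @ 6 + 270.677ms (3/7)
8. 4060.15ms @ 45/7 + 270.677ms (3/7)
9. 4330.827ms @ 48/7 + 541.353ms (6/7)
10. 4872.18ms @ 54/7 + 270.677ms (3/7)
11. 5142.857ms @ 57/7 + 270.677ms (3/7)
12. 5413.534ms @ 60/7 + 270.677ms (3/7)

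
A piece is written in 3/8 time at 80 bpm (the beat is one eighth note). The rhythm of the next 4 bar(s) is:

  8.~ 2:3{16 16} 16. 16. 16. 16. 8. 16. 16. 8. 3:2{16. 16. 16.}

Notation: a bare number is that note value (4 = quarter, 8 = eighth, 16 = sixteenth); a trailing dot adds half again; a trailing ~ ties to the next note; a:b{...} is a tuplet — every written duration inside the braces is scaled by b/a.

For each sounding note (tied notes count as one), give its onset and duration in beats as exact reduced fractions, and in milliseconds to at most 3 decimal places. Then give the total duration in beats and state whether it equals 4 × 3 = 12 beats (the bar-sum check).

1) 0.0ms=0b +1687.5ms=9/4b
2) 1687.5ms=9/4b +562.5ms=3/4b
3) 2250.0ms=3b +562.5ms=3/4b
4) 2812.5ms=15/4b +562.5ms=3/4b
5) 3375.0ms=9/2b +562.5ms=3/4b
6) 3937.5ms=21/4b +562.5ms=3/4b
7) 4500.0ms=6b +1125.0ms=3/2b
8) 5625.0ms=15/2b +562.5ms=3/4b
9) 6187.5ms=33/4b +562.5ms=3/4b
10) 6750.0ms=9b +1125.0ms=3/2b
11) 7875.0ms=21/2b +375.0ms=1/2b
12) 8250.0ms=11b +375.0ms=1/2b
13) 8625.0ms=23/2b +375.0ms=1/2b
Σ=12b of 12 (80bpm 3/8) — PASS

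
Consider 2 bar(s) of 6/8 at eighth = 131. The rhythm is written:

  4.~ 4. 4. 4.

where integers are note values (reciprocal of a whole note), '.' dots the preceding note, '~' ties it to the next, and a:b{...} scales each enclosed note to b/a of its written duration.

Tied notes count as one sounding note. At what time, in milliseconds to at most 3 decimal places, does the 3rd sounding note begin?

1. 0.0ms @ 0 + 2748.092ms (6)
2. 2748.092ms @ 6 + 1374.046ms (3)
3. 4122.137ms @ 9 + 1374.046ms (3)

note 3 onset = 9b = 4122.137ms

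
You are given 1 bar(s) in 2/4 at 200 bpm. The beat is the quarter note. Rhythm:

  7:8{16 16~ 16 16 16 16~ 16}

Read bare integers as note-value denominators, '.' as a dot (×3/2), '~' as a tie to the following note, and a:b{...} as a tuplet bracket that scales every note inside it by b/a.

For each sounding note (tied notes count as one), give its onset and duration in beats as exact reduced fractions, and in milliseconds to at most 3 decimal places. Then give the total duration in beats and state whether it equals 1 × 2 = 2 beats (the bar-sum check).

1) 0.0ms=0b +85.714ms=2/7b
2) 85.714ms=2/7b +171.429ms=4/7b
3) 257.143ms=6/7b +85.714ms=2/7b
4) 342.857ms=8/7b +85.714ms=2/7b
5) 428.571ms=10/7b +171.429ms=4/7b
Σ=2b of 2 (200bpm 2/4) — PASS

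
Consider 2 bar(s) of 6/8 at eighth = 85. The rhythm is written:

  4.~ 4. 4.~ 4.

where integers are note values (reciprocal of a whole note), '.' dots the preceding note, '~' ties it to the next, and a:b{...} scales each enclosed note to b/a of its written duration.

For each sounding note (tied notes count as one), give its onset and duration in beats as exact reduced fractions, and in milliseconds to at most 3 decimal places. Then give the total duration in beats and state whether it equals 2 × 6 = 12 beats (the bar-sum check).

1) 0.0ms=0b +4235.294ms=6b
2) 4235.294ms=6b +4235.294ms=6b
Σ=12b of 12 (85bpm 6/8) — PASS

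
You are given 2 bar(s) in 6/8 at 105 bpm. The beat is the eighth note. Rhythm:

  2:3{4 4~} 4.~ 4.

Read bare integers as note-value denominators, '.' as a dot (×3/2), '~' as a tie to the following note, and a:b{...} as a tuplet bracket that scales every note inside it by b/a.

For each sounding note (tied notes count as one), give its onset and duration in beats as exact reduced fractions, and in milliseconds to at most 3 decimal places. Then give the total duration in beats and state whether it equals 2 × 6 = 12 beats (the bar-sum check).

1) 0.0ms=0b +1714.286ms=3b
2) 1714.286ms=3b +5142.857ms=9b
Σ=12b of 12 (105bpm 6/8) — PASS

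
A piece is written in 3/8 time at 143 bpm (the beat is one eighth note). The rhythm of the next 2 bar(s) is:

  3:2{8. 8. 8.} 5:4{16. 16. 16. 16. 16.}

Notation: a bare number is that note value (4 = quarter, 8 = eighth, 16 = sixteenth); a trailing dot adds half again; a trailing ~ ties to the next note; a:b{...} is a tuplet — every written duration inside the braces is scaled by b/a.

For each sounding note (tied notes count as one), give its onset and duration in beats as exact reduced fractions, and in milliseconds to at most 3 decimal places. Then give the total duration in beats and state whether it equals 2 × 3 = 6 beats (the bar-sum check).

1) 0.0ms=0b +419.58ms=1b
2) 419.58ms=1b +419.58ms=1b
3) 839.161ms=2b +419.58ms=1b
4) 1258.741ms=3b +251.748ms=3/5b
5) 1510.49ms=18/5b +251.748ms=3/5b
6) 1762.238ms=21/5b +251.748ms=3/5b
7) 2013.986ms=24/5b +251.748ms=3/5b
8) 2265.734ms=27/5b +251.748ms=3/5b
Σ=6b of 6 (143bpm 3/8) — PASS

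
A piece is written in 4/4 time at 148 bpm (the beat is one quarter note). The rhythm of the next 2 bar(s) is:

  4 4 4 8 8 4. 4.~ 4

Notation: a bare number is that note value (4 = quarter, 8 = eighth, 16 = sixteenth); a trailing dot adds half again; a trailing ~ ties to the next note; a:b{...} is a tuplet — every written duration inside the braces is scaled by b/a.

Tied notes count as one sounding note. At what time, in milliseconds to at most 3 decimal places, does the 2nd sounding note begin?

1. 0.0ms @ 0 + 405.405ms (1)
2. 405.405ms @ 1 + 405.405ms (1)
3. 810.811ms @ 2 + 405.405ms (1)
4. 1216.216ms @ 3 + 202.703ms (1/2)
5. 1418.919ms @ 7/2 + 202.703ms (1/2)
6. 1621.622ms @ 4 + 608.108ms (3/2)
7. 2229.73ms @ 11/2 + 1013.514ms (5/2)

note 2 onset = 1b = 405.405ms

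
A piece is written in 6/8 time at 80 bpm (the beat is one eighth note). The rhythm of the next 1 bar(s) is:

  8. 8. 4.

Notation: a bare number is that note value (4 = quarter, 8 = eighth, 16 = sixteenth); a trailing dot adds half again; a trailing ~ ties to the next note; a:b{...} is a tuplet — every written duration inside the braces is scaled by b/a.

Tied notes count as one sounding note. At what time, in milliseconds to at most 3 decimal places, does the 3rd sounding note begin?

note 3 onset = 3b = 2250.0ms

1. 0.0ms @ 0 + 1125.0ms (3/2)
2. 1125.0ms @ 3/2 + 1125.0ms (3/2)
3. 2250.0ms @ 3 + 2250.0ms (3)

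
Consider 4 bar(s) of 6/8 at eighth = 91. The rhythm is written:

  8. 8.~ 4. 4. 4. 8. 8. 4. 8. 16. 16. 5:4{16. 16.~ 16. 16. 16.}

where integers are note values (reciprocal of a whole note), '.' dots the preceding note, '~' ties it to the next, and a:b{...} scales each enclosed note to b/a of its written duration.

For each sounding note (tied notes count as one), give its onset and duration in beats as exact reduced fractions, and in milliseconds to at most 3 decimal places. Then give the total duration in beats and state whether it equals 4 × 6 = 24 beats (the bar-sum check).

1) 0.0ms=0b +989.011ms=3/2b
2) 989.011ms=3/2b +2967.033ms=9/2b
3) 3956.044ms=6b +1978.022ms=3b
4) 5934.066ms=9b +1978.022ms=3b
5) 7912.088ms=12b +989.011ms=3/2b
6) 8901.099ms=27/2b +989.011ms=3/2b
7) 9890.11ms=15b +1978.022ms=3b
8) 11868.132ms=18b +989.011ms=3/2b
9) 12857.143ms=39/2b +494.505ms=3/4b
10) 13351.648ms=81/4b +494.505ms=3/4b
11) 13846.154ms=21b +395.604ms=3/5b
12) 14241.758ms=108/5b +791.209ms=6/5b
13) 15032.967ms=114/5b +395.604ms=3/5b
14) 15428.571ms=117/5b +395.604ms=3/5b
Σ=24b of 24 (91bpm 6/8) — PASS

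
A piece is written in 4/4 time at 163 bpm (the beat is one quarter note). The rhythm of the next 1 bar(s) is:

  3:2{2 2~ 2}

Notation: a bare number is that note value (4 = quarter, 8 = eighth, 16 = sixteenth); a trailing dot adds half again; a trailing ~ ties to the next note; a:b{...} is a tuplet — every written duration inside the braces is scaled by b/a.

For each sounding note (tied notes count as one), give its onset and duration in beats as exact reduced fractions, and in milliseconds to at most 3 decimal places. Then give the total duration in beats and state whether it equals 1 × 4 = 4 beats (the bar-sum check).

1) 0.0ms=0b +490.798ms=4/3b
2) 490.798ms=4/3b +981.595ms=8/3b
Σ=4b of 4 (163bpm 4/4) — PASS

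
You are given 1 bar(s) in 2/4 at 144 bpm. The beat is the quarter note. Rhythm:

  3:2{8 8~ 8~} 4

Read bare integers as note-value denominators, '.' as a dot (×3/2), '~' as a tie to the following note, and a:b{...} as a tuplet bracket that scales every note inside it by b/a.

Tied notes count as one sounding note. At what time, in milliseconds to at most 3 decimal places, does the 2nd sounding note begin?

1. 0.0ms @ 0 + 138.889ms (1/3)
2. 138.889ms @ 1/3 + 694.444ms (5/3)

note 2 onset = 1/3b = 138.889ms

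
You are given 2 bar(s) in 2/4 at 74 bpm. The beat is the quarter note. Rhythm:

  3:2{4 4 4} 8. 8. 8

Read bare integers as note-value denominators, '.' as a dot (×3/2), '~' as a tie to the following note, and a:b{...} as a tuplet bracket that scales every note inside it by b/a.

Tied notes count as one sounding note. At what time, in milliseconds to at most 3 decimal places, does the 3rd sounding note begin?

1. 0.0ms @ 0 + 540.541ms (2/3)
2. 540.541ms @ 2/3 + 540.541ms (2/3)
3. 1081.081ms @ 4/3 + 540.541ms (2/3)
4. 1621.622ms @ 2 + 608.108ms (3/4)
5. 2229.73ms @ 11/4 + 608.108ms (3/4)
6. 2837.838ms @ 7/2 + 405.405ms (1/2)

note 3 onset = 4/3b = 1081.081ms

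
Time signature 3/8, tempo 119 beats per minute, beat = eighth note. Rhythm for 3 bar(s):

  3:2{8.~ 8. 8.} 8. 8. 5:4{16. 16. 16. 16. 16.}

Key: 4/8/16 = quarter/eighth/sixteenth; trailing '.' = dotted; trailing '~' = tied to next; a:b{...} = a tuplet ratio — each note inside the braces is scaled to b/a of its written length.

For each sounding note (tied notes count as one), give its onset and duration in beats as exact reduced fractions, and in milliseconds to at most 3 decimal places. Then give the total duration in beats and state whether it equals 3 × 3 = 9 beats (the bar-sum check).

1) 0.0ms=0b +1008.403ms=2b
2) 1008.403ms=2b +504.202ms=1b
3) 1512.605ms=3b +756.303ms=3/2b
4) 2268.908ms=9/2b +756.303ms=3/2b
5) 3025.21ms=6b +302.521ms=3/5b
6) 3327.731ms=33/5b +302.521ms=3/5b
7) 3630.252ms=36/5b +302.521ms=3/5b
8) 3932.773ms=39/5b +302.521ms=3/5b
9) 4235.294ms=42/5b +302.521ms=3/5b
Σ=9b of 9 (119bpm 3/8) — PASS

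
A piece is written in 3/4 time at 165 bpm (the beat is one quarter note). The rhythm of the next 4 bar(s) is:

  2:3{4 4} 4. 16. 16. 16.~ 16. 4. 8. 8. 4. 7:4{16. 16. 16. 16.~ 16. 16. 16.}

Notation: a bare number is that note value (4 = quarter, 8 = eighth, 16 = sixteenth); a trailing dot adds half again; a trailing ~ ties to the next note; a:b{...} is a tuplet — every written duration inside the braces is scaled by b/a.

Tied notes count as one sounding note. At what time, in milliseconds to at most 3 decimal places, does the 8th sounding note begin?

note 8 onset = 15/2b = 2727.273ms

1. 0.0ms @ 0 + 545.455ms (3/2)
2. 545.455ms @ 3/2 + 545.455ms (3/2)
3. 1090.909ms @ 3 + 545.455ms (3/2)
4. 1636.364ms @ 9/2 + 136.364ms (3/8)
5. 1772.727ms @ 39/8 + 136.364ms (3/8)
6. 1909.091ms @ 21/4 + 272.727ms (3/4)
7. 2181.818ms @ 6 + 545.455ms (3/2)
8. 2727.273ms @ 15/2 + 272.727ms (3/4)
9. 3000.0ms @ 33/4 + 272.727ms (3/4)
10. 3272.727ms @ 9 + 545.455ms (3/2)
11. 3818.182ms @ 21/2 + 77.922ms (3/14)
12. 3896.104ms @ 75/7 + 77.922ms (3/14)
13. 3974.026ms @ 153/14 + 77.922ms (3/14)
14. 4051.948ms @ 78/7 + 155.844ms (3/7)
15. 4207.792ms @ 81/7 + 77.922ms (3/14)
16. 4285.714ms @ 165/14 + 77.922ms (3/14)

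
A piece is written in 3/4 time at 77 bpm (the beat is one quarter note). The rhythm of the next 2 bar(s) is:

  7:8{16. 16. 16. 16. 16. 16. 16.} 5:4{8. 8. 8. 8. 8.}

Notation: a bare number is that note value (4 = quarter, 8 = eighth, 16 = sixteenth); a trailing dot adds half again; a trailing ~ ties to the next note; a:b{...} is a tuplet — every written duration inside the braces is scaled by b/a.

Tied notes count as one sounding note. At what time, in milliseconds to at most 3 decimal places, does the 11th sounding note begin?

1. 0.0ms @ 0 + 333.952ms (3/7)
2. 333.952ms @ 3/7 + 333.952ms (3/7)
3. 667.904ms @ 6/7 + 333.952ms (3/7)
4. 1001.855ms @ 9/7 + 333.952ms (3/7)
5. 1335.807ms @ 12/7 + 333.952ms (3/7)
6. 1669.759ms @ 15/7 + 333.952ms (3/7)
7. 2003.711ms @ 18/7 + 333.952ms (3/7)
8. 2337.662ms @ 3 + 467.532ms (3/5)
9. 2805.195ms @ 18/5 + 467.532ms (3/5)
10. 3272.727ms @ 21/5 + 467.532ms (3/5)
11. 3740.26ms @ 24/5 + 467.532ms (3/5)
12. 4207.792ms @ 27/5 + 467.532ms (3/5)

note 11 onset = 24/5b = 3740.26ms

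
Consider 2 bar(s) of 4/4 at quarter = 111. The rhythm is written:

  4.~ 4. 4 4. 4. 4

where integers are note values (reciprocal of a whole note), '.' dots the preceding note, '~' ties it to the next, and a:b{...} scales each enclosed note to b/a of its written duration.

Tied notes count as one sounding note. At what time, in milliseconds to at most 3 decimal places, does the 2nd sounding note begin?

note 2 onset = 3b = 1621.622ms

1. 0.0ms @ 0 + 1621.622ms (3)
2. 1621.622ms @ 3 + 540.541ms (1)
3. 2162.162ms @ 4 + 810.811ms (3/2)
4. 2972.973ms @ 11/2 + 810.811ms (3/2)
5. 3783.784ms @ 7 + 540.541ms (1)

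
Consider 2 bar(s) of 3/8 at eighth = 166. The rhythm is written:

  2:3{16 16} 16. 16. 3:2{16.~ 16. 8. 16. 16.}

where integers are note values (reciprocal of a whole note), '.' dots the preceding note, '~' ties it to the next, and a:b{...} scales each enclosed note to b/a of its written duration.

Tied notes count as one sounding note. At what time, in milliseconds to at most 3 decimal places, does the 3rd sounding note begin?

1. 0.0ms @ 0 + 271.084ms (3/4)
2. 271.084ms @ 3/4 + 271.084ms (3/4)
3. 542.169ms @ 3/2 + 271.084ms (3/4)
4. 813.253ms @ 9/4 + 271.084ms (3/4)
5. 1084.337ms @ 3 + 361.446ms (1)
6. 1445.783ms @ 4 + 361.446ms (1)
7. 1807.229ms @ 5 + 180.723ms (1/2)
8. 1987.952ms @ 11/2 + 180.723ms (1/2)

note 3 onset = 3/2b = 542.169ms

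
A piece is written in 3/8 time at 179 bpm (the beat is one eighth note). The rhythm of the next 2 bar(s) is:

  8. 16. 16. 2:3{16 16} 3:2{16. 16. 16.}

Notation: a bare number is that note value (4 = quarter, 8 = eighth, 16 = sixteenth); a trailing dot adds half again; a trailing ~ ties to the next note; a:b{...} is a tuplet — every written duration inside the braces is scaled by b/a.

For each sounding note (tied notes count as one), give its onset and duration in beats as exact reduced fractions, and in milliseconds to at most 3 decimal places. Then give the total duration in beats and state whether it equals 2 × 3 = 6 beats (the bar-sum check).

1) 0.0ms=0b +502.793ms=3/2b
2) 502.793ms=3/2b +251.397ms=3/4b
3) 754.19ms=9/4b +251.397ms=3/4b
4) 1005.587ms=3b +251.397ms=3/4b
5) 1256.983ms=15/4b +251.397ms=3/4b
6) 1508.38ms=9/2b +167.598ms=1/2b
7) 1675.978ms=5b +167.598ms=1/2b
8) 1843.575ms=11/2b +167.598ms=1/2b
Σ=6b of 6 (179bpm 3/8) — PASS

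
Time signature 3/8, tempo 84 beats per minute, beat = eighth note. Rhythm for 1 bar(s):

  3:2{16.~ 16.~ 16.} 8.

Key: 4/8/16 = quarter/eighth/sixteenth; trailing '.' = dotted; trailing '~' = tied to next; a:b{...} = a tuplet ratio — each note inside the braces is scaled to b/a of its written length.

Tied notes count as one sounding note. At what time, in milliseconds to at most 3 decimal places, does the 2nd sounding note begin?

note 2 onset = 3/2b = 1071.429ms

1. 0.0ms @ 0 + 1071.429ms (3/2)
2. 1071.429ms @ 3/2 + 1071.429ms (3/2)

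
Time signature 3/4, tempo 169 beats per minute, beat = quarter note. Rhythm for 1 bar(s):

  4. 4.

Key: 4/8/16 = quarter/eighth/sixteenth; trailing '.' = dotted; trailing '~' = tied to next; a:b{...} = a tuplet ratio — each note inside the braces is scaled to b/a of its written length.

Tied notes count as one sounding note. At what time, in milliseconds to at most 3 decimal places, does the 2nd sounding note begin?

1. 0.0ms @ 0 + 532.544ms (3/2)
2. 532.544ms @ 3/2 + 532.544ms (3/2)

note 2 onset = 3/2b = 532.544ms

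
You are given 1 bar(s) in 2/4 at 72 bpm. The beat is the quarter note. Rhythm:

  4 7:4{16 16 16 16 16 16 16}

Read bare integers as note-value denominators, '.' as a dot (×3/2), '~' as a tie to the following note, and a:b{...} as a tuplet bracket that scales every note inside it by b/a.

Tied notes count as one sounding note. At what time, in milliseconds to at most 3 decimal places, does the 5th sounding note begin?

1. 0.0ms @ 0 + 833.333ms (1)
2. 833.333ms @ 1 + 119.048ms (1/7)
3. 952.381ms @ 8/7 + 119.048ms (1/7)
4. 1071.429ms @ 9/7 + 119.048ms (1/7)
5. 1190.476ms @ 10/7 + 119.048ms (1/7)
6. 1309.524ms @ 11/7 + 119.048ms (1/7)
7. 1428.571ms @ 12/7 + 119.048ms (1/7)
8. 1547.619ms @ 13/7 + 119.048ms (1/7)

note 5 onset = 10/7b = 1190.476ms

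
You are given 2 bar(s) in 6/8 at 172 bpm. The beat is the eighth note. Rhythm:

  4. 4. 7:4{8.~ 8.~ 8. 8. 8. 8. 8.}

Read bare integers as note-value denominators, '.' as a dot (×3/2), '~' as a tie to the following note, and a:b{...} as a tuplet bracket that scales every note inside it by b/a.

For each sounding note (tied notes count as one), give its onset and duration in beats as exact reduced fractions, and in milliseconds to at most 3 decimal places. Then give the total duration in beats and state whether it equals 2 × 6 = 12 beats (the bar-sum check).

1) 0.0ms=0b +1046.512ms=3b
2) 1046.512ms=3b +1046.512ms=3b
3) 2093.023ms=6b +897.01ms=18/7b
4) 2990.033ms=60/7b +299.003ms=6/7b
5) 3289.037ms=66/7b +299.003ms=6/7b
6) 3588.04ms=72/7b +299.003ms=6/7b
7) 3887.043ms=78/7b +299.003ms=6/7b
Σ=12b of 12 (172bpm 6/8) — PASS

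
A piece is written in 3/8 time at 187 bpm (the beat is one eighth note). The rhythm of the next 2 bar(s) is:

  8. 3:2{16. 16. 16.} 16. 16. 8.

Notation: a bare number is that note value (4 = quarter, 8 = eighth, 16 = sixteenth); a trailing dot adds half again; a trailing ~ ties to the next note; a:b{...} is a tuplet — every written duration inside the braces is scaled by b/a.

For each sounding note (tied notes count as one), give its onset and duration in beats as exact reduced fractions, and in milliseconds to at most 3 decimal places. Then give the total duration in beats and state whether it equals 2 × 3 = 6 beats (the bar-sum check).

1) 0.0ms=0b +481.283ms=3/2b
2) 481.283ms=3/2b +160.428ms=1/2b
3) 641.711ms=2b +160.428ms=1/2b
4) 802.139ms=5/2b +160.428ms=1/2b
5) 962.567ms=3b +240.642ms=3/4b
6) 1203.209ms=15/4b +240.642ms=3/4b
7) 1443.85ms=9/2b +481.283ms=3/2b
Σ=6b of 6 (187bpm 3/8) — PASS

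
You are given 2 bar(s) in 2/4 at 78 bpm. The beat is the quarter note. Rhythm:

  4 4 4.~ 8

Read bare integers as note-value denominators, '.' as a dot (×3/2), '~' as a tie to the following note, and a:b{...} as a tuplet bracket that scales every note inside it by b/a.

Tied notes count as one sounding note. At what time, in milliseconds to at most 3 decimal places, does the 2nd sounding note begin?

1. 0.0ms @ 0 + 769.231ms (1)
2. 769.231ms @ 1 + 769.231ms (1)
3. 1538.462ms @ 2 + 1538.462ms (2)

note 2 onset = 1b = 769.231ms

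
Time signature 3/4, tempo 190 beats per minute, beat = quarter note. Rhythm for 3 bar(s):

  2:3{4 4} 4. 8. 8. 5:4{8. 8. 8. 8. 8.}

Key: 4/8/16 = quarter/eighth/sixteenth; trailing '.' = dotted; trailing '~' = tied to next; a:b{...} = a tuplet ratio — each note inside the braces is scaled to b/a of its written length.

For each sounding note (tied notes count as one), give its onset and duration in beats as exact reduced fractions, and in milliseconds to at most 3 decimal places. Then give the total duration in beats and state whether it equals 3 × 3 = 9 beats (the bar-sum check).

1) 0.0ms=0b +473.684ms=3/2b
2) 473.684ms=3/2b +473.684ms=3/2b
3) 947.368ms=3b +473.684ms=3/2b
4) 1421.053ms=9/2b +236.842ms=3/4b
5) 1657.895ms=21/4b +236.842ms=3/4b
6) 1894.737ms=6b +189.474ms=3/5b
7) 2084.211ms=33/5b +189.474ms=3/5b
8) 2273.684ms=36/5b +189.474ms=3/5b
9) 2463.158ms=39/5b +189.474ms=3/5b
10) 2652.632ms=42/5b +189.474ms=3/5b
Σ=9b of 9 (190bpm 3/4) — PASS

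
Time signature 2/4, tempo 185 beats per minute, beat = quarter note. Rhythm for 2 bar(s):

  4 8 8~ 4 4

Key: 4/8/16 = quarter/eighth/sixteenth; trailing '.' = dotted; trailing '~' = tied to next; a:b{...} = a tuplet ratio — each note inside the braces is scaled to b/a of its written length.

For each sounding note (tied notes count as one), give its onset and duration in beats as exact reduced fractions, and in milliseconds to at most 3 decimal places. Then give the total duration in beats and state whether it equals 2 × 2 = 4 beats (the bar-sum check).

1) 0.0ms=0b +324.324ms=1b
2) 324.324ms=1b +162.162ms=1/2b
3) 486.486ms=3/2b +486.486ms=3/2b
4) 972.973ms=3b +324.324ms=1b
Σ=4b of 4 (185bpm 2/4) — PASS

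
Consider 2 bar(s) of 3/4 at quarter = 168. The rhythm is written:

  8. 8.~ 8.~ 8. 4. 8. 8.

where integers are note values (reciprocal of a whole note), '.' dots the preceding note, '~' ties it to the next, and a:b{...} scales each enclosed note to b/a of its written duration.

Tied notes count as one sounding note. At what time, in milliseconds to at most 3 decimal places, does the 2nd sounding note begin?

note 2 onset = 3/4b = 267.857ms

1. 0.0ms @ 0 + 267.857ms (3/4)
2. 267.857ms @ 3/4 + 803.571ms (9/4)
3. 1071.429ms @ 3 + 535.714ms (3/2)
4. 1607.143ms @ 9/2 + 267.857ms (3/4)
5. 1875.0ms @ 21/4 + 267.857ms (3/4)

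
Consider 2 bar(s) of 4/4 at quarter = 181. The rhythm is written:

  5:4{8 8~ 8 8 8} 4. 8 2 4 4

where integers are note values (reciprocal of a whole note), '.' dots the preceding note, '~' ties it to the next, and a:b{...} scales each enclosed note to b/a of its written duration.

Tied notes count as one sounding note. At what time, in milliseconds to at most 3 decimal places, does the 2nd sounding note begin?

note 2 onset = 2/5b = 132.597ms

1. 0.0ms @ 0 + 132.597ms (2/5)
2. 132.597ms @ 2/5 + 265.193ms (4/5)
3. 397.79ms @ 6/5 + 132.597ms (2/5)
4. 530.387ms @ 8/5 + 132.597ms (2/5)
5. 662.983ms @ 2 + 497.238ms (3/2)
6. 1160.221ms @ 7/2 + 165.746ms (1/2)
7. 1325.967ms @ 4 + 662.983ms (2)
8. 1988.95ms @ 6 + 331.492ms (1)
9. 2320.442ms @ 7 + 331.492ms (1)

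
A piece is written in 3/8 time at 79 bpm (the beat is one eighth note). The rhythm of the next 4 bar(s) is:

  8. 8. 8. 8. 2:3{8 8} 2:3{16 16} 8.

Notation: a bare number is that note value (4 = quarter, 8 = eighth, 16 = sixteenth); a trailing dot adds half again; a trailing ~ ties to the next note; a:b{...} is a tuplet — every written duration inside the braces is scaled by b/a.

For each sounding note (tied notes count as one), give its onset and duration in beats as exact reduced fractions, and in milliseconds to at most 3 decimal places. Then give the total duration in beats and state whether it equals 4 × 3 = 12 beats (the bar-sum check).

1) 0.0ms=0b +1139.241ms=3/2b
2) 1139.241ms=3/2b +1139.241ms=3/2b
3) 2278.481ms=3b +1139.241ms=3/2b
4) 3417.722ms=9/2b +1139.241ms=3/2b
5) 4556.962ms=6b +1139.241ms=3/2b
6) 5696.203ms=15/2b +1139.241ms=3/2b
7) 6835.443ms=9b +569.62ms=3/4b
8) 7405.063ms=39/4b +569.62ms=3/4b
9) 7974.684ms=21/2b +1139.241ms=3/2b
Σ=12b of 12 (79bpm 3/8) — PASS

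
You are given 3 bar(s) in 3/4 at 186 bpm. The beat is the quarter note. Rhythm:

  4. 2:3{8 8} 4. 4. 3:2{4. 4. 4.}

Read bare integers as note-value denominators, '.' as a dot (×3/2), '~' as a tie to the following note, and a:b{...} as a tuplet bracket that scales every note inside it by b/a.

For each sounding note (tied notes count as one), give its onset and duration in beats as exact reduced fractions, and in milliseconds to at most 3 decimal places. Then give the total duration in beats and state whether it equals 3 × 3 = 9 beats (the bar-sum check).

1) 0.0ms=0b +483.871ms=3/2b
2) 483.871ms=3/2b +241.935ms=3/4b
3) 725.806ms=9/4b +241.935ms=3/4b
4) 967.742ms=3b +483.871ms=3/2b
5) 1451.613ms=9/2b +483.871ms=3/2b
6) 1935.484ms=6b +322.581ms=1b
7) 2258.065ms=7b +322.581ms=1b
8) 2580.645ms=8b +322.581ms=1b
Σ=9b of 9 (186bpm 3/4) — PASS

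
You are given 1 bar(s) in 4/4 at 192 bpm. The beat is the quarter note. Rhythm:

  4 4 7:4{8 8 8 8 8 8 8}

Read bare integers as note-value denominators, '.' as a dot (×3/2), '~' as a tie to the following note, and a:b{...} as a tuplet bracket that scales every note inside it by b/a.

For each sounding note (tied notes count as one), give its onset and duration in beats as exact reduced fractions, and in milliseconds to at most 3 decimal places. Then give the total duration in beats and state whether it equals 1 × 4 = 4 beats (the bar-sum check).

1) 0.0ms=0b +312.5ms=1b
2) 312.5ms=1b +312.5ms=1b
3) 625.0ms=2b +89.286ms=2/7b
4) 714.286ms=16/7b +89.286ms=2/7b
5) 803.571ms=18/7b +89.286ms=2/7b
6) 892.857ms=20/7b +89.286ms=2/7b
7) 982.143ms=22/7b +89.286ms=2/7b
8) 1071.429ms=24/7b +89.286ms=2/7b
9) 1160.714ms=26/7b +89.286ms=2/7b
Σ=4b of 4 (192bpm 4/4) — PASS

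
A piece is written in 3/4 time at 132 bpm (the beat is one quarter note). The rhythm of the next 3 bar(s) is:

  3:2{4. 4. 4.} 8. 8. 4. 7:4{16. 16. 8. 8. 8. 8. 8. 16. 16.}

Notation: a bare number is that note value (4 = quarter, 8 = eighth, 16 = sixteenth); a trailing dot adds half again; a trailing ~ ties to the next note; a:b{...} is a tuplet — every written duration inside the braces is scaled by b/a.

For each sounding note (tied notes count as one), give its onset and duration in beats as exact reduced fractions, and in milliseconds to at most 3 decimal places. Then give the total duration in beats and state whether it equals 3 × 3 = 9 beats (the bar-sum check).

1) 0.0ms=0b +454.545ms=1b
2) 454.545ms=1b +454.545ms=1b
3) 909.091ms=2b +454.545ms=1b
4) 1363.636ms=3b +340.909ms=3/4b
5) 1704.545ms=15/4b +340.909ms=3/4b
6) 2045.455ms=9/2b +681.818ms=3/2b
7) 2727.273ms=6b +97.403ms=3/14b
8) 2824.675ms=87/14b +97.403ms=3/14b
9) 2922.078ms=45/7b +194.805ms=3/7b
10) 3116.883ms=48/7b +194.805ms=3/7b
11) 3311.688ms=51/7b +194.805ms=3/7b
12) 3506.494ms=54/7b +194.805ms=3/7b
13) 3701.299ms=57/7b +194.805ms=3/7b
14) 3896.104ms=60/7b +97.403ms=3/14b
15) 3993.506ms=123/14b +97.403ms=3/14b
Σ=9b of 9 (132bpm 3/4) — PASS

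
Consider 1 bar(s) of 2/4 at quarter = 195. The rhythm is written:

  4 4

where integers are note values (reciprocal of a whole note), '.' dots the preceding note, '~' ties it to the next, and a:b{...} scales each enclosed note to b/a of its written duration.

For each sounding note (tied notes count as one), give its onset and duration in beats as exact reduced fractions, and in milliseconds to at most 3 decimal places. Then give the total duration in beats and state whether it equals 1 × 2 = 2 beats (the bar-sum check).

1) 0.0ms=0b +307.692ms=1b
2) 307.692ms=1b +307.692ms=1b
Σ=2b of 2 (195bpm 2/4) — PASS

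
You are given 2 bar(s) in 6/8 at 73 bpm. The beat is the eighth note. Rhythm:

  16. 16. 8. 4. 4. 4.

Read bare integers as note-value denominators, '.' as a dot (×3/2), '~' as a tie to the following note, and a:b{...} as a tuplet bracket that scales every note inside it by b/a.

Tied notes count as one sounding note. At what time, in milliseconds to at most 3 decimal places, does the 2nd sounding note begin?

note 2 onset = 3/4b = 616.438ms

1. 0.0ms @ 0 + 616.438ms (3/4)
2. 616.438ms @ 3/4 + 616.438ms (3/4)
3. 1232.877ms @ 3/2 + 1232.877ms (3/2)
4. 2465.753ms @ 3 + 2465.753ms (3)
5. 4931.507ms @ 6 + 2465.753ms (3)
6. 7397.26ms @ 9 + 2465.753ms (3)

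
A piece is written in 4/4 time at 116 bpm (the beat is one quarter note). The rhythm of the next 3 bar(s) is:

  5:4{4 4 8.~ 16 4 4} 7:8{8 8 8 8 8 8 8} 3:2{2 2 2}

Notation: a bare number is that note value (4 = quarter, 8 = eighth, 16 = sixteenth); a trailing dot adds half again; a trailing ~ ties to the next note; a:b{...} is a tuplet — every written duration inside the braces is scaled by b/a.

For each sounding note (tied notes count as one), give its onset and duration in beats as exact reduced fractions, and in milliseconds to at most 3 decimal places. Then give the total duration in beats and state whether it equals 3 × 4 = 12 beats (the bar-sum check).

1) 0.0ms=0b +413.793ms=4/5b
2) 413.793ms=4/5b +413.793ms=4/5b
3) 827.586ms=8/5b +413.793ms=4/5b
4) 1241.379ms=12/5b +413.793ms=4/5b
5) 1655.172ms=16/5b +413.793ms=4/5b
6) 2068.966ms=4b +295.567ms=4/7b
7) 2364.532ms=32/7b +295.567ms=4/7b
8) 2660.099ms=36/7b +295.567ms=4/7b
9) 2955.665ms=40/7b +295.567ms=4/7b
10) 3251.232ms=44/7b +295.567ms=4/7b
11) 3546.798ms=48/7b +295.567ms=4/7b
12) 3842.365ms=52/7b +295.567ms=4/7b
13) 4137.931ms=8b +689.655ms=4/3b
14) 4827.586ms=28/3b +689.655ms=4/3b
15) 5517.241ms=32/3b +689.655ms=4/3b
Σ=12b of 12 (116bpm 4/4) — PASS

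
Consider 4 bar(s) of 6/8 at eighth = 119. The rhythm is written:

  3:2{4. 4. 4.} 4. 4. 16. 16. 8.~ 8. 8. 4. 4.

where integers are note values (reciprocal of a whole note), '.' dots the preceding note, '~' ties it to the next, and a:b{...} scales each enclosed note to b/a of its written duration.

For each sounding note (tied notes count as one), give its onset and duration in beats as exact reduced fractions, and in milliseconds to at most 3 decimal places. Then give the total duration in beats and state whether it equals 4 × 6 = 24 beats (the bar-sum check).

1) 0.0ms=0b +1008.403ms=2b
2) 1008.403ms=2b +1008.403ms=2b
3) 2016.807ms=4b +1008.403ms=2b
4) 3025.21ms=6b +1512.605ms=3b
5) 4537.815ms=9b +1512.605ms=3b
6) 6050.42ms=12b +378.151ms=3/4b
7) 6428.571ms=51/4b +378.151ms=3/4b
8) 6806.723ms=27/2b +1512.605ms=3b
9) 8319.328ms=33/2b +756.303ms=3/2b
10) 9075.63ms=18b +1512.605ms=3b
11) 10588.235ms=21b +1512.605ms=3b
Σ=24b of 24 (119bpm 6/8) — PASS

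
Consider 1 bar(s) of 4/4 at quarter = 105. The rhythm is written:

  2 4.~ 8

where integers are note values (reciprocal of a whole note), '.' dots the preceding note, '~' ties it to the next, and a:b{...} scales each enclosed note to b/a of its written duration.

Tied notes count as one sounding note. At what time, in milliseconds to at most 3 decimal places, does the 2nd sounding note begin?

note 2 onset = 2b = 1142.857ms

1. 0.0ms @ 0 + 1142.857ms (2)
2. 1142.857ms @ 2 + 1142.857ms (2)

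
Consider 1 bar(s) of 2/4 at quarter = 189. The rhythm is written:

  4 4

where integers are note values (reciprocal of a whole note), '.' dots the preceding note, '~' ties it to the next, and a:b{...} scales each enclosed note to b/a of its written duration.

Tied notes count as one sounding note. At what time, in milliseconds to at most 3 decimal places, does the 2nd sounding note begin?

note 2 onset = 1b = 317.46ms

1. 0.0ms @ 0 + 317.46ms (1)
2. 317.46ms @ 1 + 317.46ms (1)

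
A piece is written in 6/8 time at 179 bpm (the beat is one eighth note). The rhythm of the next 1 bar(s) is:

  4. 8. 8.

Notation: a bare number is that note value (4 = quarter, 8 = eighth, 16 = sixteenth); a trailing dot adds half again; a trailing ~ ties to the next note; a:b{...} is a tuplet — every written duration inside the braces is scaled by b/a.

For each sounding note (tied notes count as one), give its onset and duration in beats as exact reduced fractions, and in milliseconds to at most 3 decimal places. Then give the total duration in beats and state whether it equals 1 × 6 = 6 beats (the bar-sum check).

1) 0.0ms=0b +1005.587ms=3b
2) 1005.587ms=3b +502.793ms=3/2b
3) 1508.38ms=9/2b +502.793ms=3/2b
Σ=6b of 6 (179bpm 6/8) — PASS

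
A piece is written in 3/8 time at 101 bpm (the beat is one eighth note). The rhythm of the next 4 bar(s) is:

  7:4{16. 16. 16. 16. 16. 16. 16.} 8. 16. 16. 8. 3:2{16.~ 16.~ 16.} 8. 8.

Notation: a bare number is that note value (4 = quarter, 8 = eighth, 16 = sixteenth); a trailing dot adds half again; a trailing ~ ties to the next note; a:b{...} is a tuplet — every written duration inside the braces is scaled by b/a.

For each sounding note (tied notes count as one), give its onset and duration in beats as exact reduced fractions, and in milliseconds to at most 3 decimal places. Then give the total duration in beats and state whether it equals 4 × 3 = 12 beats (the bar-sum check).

1) 0.0ms=0b +254.597ms=3/7b
2) 254.597ms=3/7b +254.597ms=3/7b
3) 509.194ms=6/7b +254.597ms=3/7b
4) 763.791ms=9/7b +254.597ms=3/7b
5) 1018.388ms=12/7b +254.597ms=3/7b
6) 1272.984ms=15/7b +254.597ms=3/7b
7) 1527.581ms=18/7b +254.597ms=3/7b
8) 1782.178ms=3b +891.089ms=3/2b
9) 2673.267ms=9/2b +445.545ms=3/4b
10) 3118.812ms=21/4b +445.545ms=3/4b
11) 3564.356ms=6b +891.089ms=3/2b
12) 4455.446ms=15/2b +891.089ms=3/2b
13) 5346.535ms=9b +891.089ms=3/2b
14) 6237.624ms=21/2b +891.089ms=3/2b
Σ=12b of 12 (101bpm 3/8) — PASS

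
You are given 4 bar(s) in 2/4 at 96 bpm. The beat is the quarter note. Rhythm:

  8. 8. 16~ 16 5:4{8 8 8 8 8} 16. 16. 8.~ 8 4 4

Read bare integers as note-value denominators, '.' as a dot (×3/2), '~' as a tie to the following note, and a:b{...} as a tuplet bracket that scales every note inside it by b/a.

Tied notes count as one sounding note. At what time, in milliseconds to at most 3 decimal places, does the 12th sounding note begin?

1. 0.0ms @ 0 + 468.75ms (3/4)
2. 468.75ms @ 3/4 + 468.75ms (3/4)
3. 937.5ms @ 3/2 + 312.5ms (1/2)
4. 1250.0ms @ 2 + 250.0ms (2/5)
5. 1500.0ms @ 12/5 + 250.0ms (2/5)
6. 1750.0ms @ 14/5 + 250.0ms (2/5)
7. 2000.0ms @ 16/5 + 250.0ms (2/5)
8. 2250.0ms @ 18/5 + 250.0ms (2/5)
9. 2500.0ms @ 4 + 234.375ms (3/8)
10. 2734.375ms @ 35/8 + 234.375ms (3/8)
11. 2968.75ms @ 19/4 + 781.25ms (5/4)
12. 3750.0ms @ 6 + 625.0ms (1)
13. 4375.0ms @ 7 + 625.0ms (1)

note 12 onset = 6b = 3750.0ms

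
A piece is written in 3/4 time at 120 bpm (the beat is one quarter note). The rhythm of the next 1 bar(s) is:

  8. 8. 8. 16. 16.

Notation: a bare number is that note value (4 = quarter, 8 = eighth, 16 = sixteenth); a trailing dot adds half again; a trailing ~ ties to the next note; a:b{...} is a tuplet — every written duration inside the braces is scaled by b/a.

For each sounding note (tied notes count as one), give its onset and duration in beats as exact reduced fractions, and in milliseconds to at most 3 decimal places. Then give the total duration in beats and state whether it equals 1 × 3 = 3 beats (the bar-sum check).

1) 0.0ms=0b +375.0ms=3/4b
2) 375.0ms=3/4b +375.0ms=3/4b
3) 750.0ms=3/2b +375.0ms=3/4b
4) 1125.0ms=9/4b +187.5ms=3/8b
5) 1312.5ms=21/8b +187.5ms=3/8b
Σ=3b of 3 (120bpm 3/4) — PASS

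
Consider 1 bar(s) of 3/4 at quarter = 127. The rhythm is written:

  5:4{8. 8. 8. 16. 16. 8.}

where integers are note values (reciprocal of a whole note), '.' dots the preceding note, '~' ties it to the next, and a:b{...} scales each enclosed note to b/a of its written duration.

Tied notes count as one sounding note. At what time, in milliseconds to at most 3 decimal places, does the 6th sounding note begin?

1. 0.0ms @ 0 + 283.465ms (3/5)
2. 283.465ms @ 3/5 + 283.465ms (3/5)
3. 566.929ms @ 6/5 + 283.465ms (3/5)
4. 850.394ms @ 9/5 + 141.732ms (3/10)
5. 992.126ms @ 21/10 + 141.732ms (3/10)
6. 1133.858ms @ 12/5 + 283.465ms (3/5)

note 6 onset = 12/5b = 1133.858ms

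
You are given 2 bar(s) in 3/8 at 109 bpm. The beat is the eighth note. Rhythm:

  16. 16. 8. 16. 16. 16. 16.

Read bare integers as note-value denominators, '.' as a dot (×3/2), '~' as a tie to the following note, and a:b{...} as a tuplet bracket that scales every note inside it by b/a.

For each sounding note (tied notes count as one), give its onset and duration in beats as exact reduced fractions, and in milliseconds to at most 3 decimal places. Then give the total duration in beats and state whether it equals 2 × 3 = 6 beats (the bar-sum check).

1) 0.0ms=0b +412.844ms=3/4b
2) 412.844ms=3/4b +412.844ms=3/4b
3) 825.688ms=3/2b +825.688ms=3/2b
4) 1651.376ms=3b +412.844ms=3/4b
5) 2064.22ms=15/4b +412.844ms=3/4b
6) 2477.064ms=9/2b +412.844ms=3/4b
7) 2889.908ms=21/4b +412.844ms=3/4b
Σ=6b of 6 (109bpm 3/8) — PASS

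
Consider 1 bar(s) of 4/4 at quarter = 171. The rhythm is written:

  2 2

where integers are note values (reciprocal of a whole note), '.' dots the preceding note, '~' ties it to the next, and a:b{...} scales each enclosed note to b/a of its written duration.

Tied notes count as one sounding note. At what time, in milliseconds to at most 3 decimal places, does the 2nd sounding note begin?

1. 0.0ms @ 0 + 701.754ms (2)
2. 701.754ms @ 2 + 701.754ms (2)

note 2 onset = 2b = 701.754ms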